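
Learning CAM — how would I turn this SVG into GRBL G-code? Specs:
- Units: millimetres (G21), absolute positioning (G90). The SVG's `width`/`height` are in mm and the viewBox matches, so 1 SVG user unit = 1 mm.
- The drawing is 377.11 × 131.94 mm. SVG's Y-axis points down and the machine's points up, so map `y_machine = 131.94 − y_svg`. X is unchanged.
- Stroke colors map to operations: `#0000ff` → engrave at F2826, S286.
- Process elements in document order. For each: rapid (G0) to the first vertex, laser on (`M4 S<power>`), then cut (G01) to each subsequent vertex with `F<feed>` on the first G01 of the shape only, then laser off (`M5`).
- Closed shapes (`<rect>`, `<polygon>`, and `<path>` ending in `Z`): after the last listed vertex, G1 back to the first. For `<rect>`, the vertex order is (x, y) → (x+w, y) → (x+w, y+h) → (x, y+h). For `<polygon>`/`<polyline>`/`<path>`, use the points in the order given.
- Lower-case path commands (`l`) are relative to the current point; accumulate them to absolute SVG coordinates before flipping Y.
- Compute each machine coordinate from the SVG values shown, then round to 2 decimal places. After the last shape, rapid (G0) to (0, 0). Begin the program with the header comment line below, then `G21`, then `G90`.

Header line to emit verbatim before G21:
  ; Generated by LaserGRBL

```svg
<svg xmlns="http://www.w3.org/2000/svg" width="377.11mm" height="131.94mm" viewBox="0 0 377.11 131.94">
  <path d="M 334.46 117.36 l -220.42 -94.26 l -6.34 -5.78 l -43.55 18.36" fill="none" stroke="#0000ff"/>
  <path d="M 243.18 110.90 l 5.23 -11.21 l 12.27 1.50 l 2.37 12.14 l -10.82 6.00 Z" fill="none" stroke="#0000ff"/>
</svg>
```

Since the viewBox matches the mm dimensions, user units are millimetres directly. The only transform is the Y-flip y_m = 131.94 − y_svg.

Shape 1 is a open polyline drawn with `<path>`. Its stroke #0000ff means engrave at S286, F2826. After flipping Y the toolpath is (334.46,14.58) → (114.04,108.84) → (107.70,114.62) → (64.15,96.26).

Shape 2 is a regular polygon drawn with `<path>`. Its stroke #0000ff means engrave at S286, F2826. After flipping Y the toolpath is (243.18,21.04) → (248.41,32.25) → (260.68,30.75) → (263.05,18.61) → (252.23,12.61) → (243.18,21.04), returning to the start.

; Generated by LaserGRBL
G21
G90
G0 X334.46 Y14.58
M4 S286
G01 X114.04 Y108.84 F2826
G01 X107.70 Y114.62
G01 X64.15 Y96.26
M5
G0 X243.18 Y21.04
M4 S286
G01 X248.41 Y32.25 F2826
G01 X260.68 Y30.75
G01 X263.05 Y18.61
G01 X252.23 Y12.61
G01 X243.18 Y21.04
M5
G0 X0.00 Y0.00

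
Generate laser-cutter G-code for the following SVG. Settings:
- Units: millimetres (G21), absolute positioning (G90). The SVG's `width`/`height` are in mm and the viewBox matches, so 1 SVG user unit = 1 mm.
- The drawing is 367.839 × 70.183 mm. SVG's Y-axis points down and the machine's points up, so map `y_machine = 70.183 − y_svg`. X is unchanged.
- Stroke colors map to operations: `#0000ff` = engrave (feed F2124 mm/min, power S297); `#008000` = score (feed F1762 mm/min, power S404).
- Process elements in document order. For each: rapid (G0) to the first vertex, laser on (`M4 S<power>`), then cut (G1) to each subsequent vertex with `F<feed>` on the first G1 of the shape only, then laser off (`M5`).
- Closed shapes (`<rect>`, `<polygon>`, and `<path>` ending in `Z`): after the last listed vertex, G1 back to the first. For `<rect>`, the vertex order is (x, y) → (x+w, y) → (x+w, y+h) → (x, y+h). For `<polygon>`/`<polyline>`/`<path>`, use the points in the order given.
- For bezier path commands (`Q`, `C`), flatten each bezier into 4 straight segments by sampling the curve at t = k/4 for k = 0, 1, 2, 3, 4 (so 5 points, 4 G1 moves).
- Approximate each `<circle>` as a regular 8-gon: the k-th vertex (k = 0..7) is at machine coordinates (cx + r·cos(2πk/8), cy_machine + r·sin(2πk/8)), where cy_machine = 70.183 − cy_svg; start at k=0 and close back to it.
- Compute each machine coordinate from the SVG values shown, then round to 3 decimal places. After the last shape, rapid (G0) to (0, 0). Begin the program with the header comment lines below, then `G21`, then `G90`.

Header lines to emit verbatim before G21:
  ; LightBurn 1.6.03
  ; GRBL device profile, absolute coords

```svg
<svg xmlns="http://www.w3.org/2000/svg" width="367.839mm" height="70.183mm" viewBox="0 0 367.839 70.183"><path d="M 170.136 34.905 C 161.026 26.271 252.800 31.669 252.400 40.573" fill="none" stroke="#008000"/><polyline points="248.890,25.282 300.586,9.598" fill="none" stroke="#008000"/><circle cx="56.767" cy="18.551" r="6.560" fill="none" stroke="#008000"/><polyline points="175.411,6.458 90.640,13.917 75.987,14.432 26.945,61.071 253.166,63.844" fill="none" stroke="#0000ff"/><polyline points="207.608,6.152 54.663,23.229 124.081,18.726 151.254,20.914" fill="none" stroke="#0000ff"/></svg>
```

viewBox `0 0 367.839 70.183` with mm width/height → 1 unit = 1 mm. Flip: y_m = 70.183 − y_svg.

**Shape 1** — `<path>` cubic bezier, stroke `#008000` → score (S404, F1762). Control points (SVG): P0=(170.136,34.905), P1=(161.026,26.271), P2=(252.800,31.669), P3=(252.400,40.573); sampled at t=k/4. Machine vertices: (170.136,35.278) → (179.203,39.287) → (208.002,39.021) → (238.434,35.466) → (252.400,29.610). Open path.

**Shape 2** — `<polyline>` line segment, stroke `#008000` → score (S404, F1762). Machine vertices: (248.890,44.901) → (300.586,60.585). Open path.

**Shape 3** — `<circle>` circle, stroke `#008000` → score (S404, F1762). Machine vertices: (63.327,51.632) → (61.406,56.271) → (56.767,58.192) → (52.128,56.271) → (50.207,51.632) → (52.128,46.993) → (56.767,45.072) → (61.406,46.993) → (63.327,51.632). Closed: final G1 returns to the first vertex.

**Shape 4** — `<polyline>` open polyline, stroke `#0000ff` → engrave (S297, F2124). Machine vertices: (175.411,63.725) → (90.640,56.266) → (75.987,55.751) → (26.945,9.112) → (253.166,6.339). Open path.

**Shape 5** — `<polyline>` open polyline, stroke `#0000ff` → engrave (S297, F2124). Machine vertices: (207.608,64.031) → (54.663,46.954) → (124.081,51.457) → (151.254,49.269). Open path.

; LightBurn 1.6.03
; GRBL device profile, absolute coords
G21
G90
G0 X170.136 Y35.278
M4 S404
G1 X179.203 Y39.287 F1762
G1 X208.002 Y39.021
G1 X238.434 Y35.466
G1 X252.400 Y29.610
M5
G0 X248.890 Y44.901
M4 S404
G1 X300.586 Y60.585 F1762
M5
G0 X63.327 Y51.632
M4 S404
G1 X61.406 Y56.271 F1762
G1 X56.767 Y58.192
G1 X52.128 Y56.271
G1 X50.207 Y51.632
G1 X52.128 Y46.993
G1 X56.767 Y45.072
G1 X61.406 Y46.993
G1 X63.327 Y51.632
M5
G0 X175.411 Y63.725
M4 S297
G1 X90.640 Y56.266 F2124
G1 X75.987 Y55.751
G1 X26.945 Y9.112
G1 X253.166 Y6.339
M5
G0 X207.608 Y64.031
M4 S297
G1 X54.663 Y46.954 F2124
G1 X124.081 Y51.457
G1 X151.254 Y49.269
M5
G0 X0.000 Y0.000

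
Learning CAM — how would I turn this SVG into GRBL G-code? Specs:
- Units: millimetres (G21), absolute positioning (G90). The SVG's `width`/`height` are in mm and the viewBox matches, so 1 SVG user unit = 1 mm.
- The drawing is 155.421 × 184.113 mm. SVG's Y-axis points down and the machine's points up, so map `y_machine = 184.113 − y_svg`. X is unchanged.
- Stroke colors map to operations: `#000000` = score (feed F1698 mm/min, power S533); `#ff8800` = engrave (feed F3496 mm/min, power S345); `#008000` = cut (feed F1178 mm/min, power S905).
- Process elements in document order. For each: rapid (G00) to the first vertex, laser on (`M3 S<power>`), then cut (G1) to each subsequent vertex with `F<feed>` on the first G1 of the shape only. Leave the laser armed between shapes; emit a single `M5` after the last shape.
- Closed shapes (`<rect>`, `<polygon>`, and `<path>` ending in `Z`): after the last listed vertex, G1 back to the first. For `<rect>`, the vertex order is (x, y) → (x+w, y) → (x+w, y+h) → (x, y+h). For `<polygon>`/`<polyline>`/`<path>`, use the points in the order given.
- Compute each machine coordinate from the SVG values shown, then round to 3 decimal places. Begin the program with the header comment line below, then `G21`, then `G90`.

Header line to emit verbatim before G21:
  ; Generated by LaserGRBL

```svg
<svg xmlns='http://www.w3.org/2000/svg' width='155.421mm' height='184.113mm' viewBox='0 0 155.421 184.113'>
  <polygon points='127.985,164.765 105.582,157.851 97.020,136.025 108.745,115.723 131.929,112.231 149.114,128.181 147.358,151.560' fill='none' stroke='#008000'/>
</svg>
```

; Generated by LaserGRBL
G21
G90
G00 X127.985 Y19.348
M3 S905
G1 X105.582 Y26.262 F1178
G1 X97.020 Y48.088
G1 X108.745 Y68.390
G1 X131.929 Y71.882
G1 X149.114 Y55.932
G1 X147.358 Y32.553
G1 X127.985 Y19.348
M5

Since the viewBox matches the mm dimensions, user units are millimetres directly. The only transform is the Y-flip y_m = 184.113 − y_svg.

Shape 1 is a regular polygon drawn with `<polygon>`. Its stroke #008000 means cut at S905, F1178. After flipping Y the toolpath is (127.985,19.348) → (105.582,26.262) → (97.020,48.088) → (108.745,68.390) → (131.929,71.882) → (149.114,55.932) → (147.358,32.553) → (127.985,19.348), returning to the start.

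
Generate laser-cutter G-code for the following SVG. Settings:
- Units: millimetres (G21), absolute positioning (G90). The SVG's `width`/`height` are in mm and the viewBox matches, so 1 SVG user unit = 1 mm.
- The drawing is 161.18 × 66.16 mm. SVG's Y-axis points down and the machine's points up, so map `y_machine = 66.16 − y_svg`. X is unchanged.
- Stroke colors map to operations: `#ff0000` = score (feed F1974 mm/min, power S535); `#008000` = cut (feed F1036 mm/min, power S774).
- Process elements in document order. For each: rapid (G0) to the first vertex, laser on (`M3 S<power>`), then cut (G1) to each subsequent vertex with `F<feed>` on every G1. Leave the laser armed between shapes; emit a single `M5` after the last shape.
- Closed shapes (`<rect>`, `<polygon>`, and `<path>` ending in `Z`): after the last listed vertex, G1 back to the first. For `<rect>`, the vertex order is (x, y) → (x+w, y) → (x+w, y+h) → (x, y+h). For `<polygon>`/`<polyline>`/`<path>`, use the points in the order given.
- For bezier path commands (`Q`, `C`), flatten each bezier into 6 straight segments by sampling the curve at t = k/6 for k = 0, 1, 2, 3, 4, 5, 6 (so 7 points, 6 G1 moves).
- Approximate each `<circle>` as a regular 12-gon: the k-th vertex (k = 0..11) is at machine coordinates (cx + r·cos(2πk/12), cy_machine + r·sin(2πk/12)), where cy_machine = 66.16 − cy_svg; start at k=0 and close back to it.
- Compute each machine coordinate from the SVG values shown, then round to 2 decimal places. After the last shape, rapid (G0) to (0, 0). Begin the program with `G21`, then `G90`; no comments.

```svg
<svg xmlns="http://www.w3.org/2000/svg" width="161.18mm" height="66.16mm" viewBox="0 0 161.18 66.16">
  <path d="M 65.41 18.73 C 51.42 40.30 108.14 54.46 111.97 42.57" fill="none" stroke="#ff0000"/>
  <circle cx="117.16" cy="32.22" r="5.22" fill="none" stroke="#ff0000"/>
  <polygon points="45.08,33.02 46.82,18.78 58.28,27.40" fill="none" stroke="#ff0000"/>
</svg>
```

Since the viewBox matches the mm dimensions, user units are millimetres directly. The only transform is the Y-flip y_m = 66.16 − y_svg.

Shape 1 is a cubic bezier drawn with `<path>`. Its stroke #ff0000 means score at S535, F1974. After flipping Y the toolpath is (65.41,47.43) → (63.74,37.35) → (70.41,29.02) → (82.01,22.96) → (95.09,19.69) → (106.22,19.73) → (111.97,23.59).

Shape 2 is a circle drawn with `<circle>`. Its stroke #ff0000 means score at S535, F1974. After flipping Y the toolpath is (122.38,33.94) → (121.68,36.55) → (119.77,38.46) → (117.16,39.16) → (114.55,38.46) → (112.64,36.55) → (111.94,33.94) → (112.64,31.33) → (114.55,29.42) → (117.16,28.72) → (119.77,29.42) → (121.68,31.33) → (122.38,33.94), returning to the start.

Shape 3 is a regular polygon drawn with `<polygon>`. Its stroke #ff0000 means score at S535, F1974. After flipping Y the toolpath is (45.08,33.14) → (46.82,47.38) → (58.28,38.76) → (45.08,33.14), returning to the start.

G21
G90
G0 X65.41 Y47.43
M3 S535
G1 X63.74 Y37.35 F1974
G1 X70.41 Y29.02 F1974
G1 X82.01 Y22.96 F1974
G1 X95.09 Y19.69 F1974
G1 X106.22 Y19.73 F1974
G1 X111.97 Y23.59 F1974
G0 X122.38 Y33.94
M3 S535
G1 X121.68 Y36.55 F1974
G1 X119.77 Y38.46 F1974
G1 X117.16 Y39.16 F1974
G1 X114.55 Y38.46 F1974
G1 X112.64 Y36.55 F1974
G1 X111.94 Y33.94 F1974
G1 X112.64 Y31.33 F1974
G1 X114.55 Y29.42 F1974
G1 X117.16 Y28.72 F1974
G1 X119.77 Y29.42 F1974
G1 X121.68 Y31.33 F1974
G1 X122.38 Y33.94 F1974
G0 X45.08 Y33.14
M3 S535
G1 X46.82 Y47.38 F1974
G1 X58.28 Y38.76 F1974
G1 X45.08 Y33.14 F1974
M5
G0 X0.00 Y0.00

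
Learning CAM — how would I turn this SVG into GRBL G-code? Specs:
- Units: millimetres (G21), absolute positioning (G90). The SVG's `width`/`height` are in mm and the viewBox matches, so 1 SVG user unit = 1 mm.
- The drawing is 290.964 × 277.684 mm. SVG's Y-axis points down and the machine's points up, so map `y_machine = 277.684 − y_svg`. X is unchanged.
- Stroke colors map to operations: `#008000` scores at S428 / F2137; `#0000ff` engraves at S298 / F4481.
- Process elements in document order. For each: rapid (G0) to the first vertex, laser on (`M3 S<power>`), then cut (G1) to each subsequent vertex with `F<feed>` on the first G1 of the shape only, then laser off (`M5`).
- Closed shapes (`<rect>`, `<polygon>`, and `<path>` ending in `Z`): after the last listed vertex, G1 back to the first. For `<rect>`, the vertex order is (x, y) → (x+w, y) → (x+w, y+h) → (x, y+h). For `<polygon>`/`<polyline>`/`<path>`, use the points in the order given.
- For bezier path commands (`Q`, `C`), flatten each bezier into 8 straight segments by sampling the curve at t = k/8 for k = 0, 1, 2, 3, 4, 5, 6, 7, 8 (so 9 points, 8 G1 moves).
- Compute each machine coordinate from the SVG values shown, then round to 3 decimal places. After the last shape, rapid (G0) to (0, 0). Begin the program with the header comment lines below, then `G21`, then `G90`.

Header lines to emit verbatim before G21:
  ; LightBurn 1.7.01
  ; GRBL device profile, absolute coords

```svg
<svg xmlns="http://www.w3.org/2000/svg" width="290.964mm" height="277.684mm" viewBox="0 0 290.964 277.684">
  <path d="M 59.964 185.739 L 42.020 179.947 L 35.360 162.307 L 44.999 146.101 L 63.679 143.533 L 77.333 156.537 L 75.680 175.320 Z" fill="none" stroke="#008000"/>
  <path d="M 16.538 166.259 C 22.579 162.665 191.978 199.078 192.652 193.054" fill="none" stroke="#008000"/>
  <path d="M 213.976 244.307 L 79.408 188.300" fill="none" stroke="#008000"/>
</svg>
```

; LightBurn 1.7.01
; GRBL device profile, absolute coords
G21
G90
G0 X59.964 Y91.945
M3 S428
G1 X42.020 Y97.737 F2137
G1 X35.360 Y115.377
G1 X44.999 Y131.583
G1 X63.679 Y134.151
G1 X77.333 Y121.147
G1 X75.680 Y102.364
G1 X59.964 Y91.945
M5
G0 X16.538 Y111.425
M3 S428
G1 X25.812 Y111.058 F2137
G1 X46.510 Y107.907
G1 X74.739 Y102.938
G1 X106.608 Y97.116
G1 X138.225 Y91.408
G1 X165.699 Y86.781
G1 X185.139 Y84.199
G1 X192.652 Y84.630
M5
G0 X213.976 Y33.377
M3 S428
G1 X79.408 Y89.384 F2137
M5
G0 X0.000 Y0.000

Since the viewBox matches the mm dimensions, user units are millimetres directly. The only transform is the Y-flip y_m = 277.684 − y_svg.

Shape 1 is a regular polygon drawn with `<path>`. Its stroke #008000 means score at S428, F2137. After flipping Y the toolpath is (59.964,91.945) → (42.020,97.737) → (35.360,115.377) → (44.999,131.583) → (63.679,134.151) → (77.333,121.147) → (75.680,102.364) → (59.964,91.945), returning to the start.

Shape 2 is a cubic bezier drawn with `<path>`. Its stroke #008000 means score at S428, F2137. After flipping Y the toolpath is (16.538,111.425) → (25.812,111.058) → (46.510,107.907) → (74.739,102.938) → (106.608,97.116) → (138.225,91.408) → (165.699,86.781) → (185.139,84.199) → (192.652,84.630).

Shape 3 is a line segment drawn with `<path>`. Its stroke #008000 means score at S428, F2137. After flipping Y the toolpath is (213.976,33.377) → (79.408,89.384).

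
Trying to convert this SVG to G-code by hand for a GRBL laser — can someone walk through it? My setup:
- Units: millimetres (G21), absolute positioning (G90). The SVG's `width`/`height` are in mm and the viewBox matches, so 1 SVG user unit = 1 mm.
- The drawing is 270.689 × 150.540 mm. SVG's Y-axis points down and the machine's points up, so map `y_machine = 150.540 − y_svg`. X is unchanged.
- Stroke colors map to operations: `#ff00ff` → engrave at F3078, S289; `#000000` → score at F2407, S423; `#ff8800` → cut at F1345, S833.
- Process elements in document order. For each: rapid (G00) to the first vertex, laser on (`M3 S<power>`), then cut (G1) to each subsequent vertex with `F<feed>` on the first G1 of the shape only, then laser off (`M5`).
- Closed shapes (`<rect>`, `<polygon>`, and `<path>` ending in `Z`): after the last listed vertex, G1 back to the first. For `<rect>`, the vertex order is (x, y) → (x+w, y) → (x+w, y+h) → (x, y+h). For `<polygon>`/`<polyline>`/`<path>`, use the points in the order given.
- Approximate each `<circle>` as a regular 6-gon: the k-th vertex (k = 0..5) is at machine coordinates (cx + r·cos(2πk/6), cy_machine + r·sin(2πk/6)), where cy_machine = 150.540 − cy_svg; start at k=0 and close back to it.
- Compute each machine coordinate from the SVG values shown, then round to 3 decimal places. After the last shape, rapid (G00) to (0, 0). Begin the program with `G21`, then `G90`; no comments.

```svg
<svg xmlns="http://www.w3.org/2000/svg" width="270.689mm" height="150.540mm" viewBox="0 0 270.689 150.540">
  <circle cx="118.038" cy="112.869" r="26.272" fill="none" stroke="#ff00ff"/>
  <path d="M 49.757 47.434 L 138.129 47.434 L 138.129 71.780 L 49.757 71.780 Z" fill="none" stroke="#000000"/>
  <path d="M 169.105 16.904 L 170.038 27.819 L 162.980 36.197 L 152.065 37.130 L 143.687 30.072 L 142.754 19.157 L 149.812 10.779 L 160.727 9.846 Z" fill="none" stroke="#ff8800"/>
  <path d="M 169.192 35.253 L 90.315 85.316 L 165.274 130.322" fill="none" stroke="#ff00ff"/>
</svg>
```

G21
G90
G00 X144.310 Y37.671
M3 S289
G1 X131.174 Y60.423 F3078
G1 X104.902 Y60.423
G1 X91.766 Y37.671
G1 X104.902 Y14.919
G1 X131.174 Y14.919
G1 X144.310 Y37.671
M5
G00 X49.757 Y103.106
M3 S423
G1 X138.129 Y103.106 F2407
G1 X138.129 Y78.760
G1 X49.757 Y78.760
G1 X49.757 Y103.106
M5
G00 X169.105 Y133.636
M3 S833
G1 X170.038 Y122.721 F1345
G1 X162.980 Y114.343
G1 X152.065 Y113.410
G1 X143.687 Y120.468
G1 X142.754 Y131.383
G1 X149.812 Y139.761
G1 X160.727 Y140.694
G1 X169.105 Y133.636
M5
G00 X169.192 Y115.287
M3 S289
G1 X90.315 Y65.224 F3078
G1 X165.274 Y20.218
M5
G00 X0.000 Y0.000

1 u = 1 mm; y_m = 150.540 − y.

[1] `<circle>` circle, #ff00ff→engrave S289 F3078: (144.310,37.671) → (131.174,60.423) → (104.902,60.423) → (91.766,37.671) → (104.902,14.919) → (131.174,14.919) → (144.310,37.671) (closed)

[2] `<path>` rectangle, #000000→score S423 F2407: (49.757,103.106) → (138.129,103.106) → (138.129,78.760) → (49.757,78.760) → (49.757,103.106) (closed)

[3] `<path>` regular polygon, #ff8800→cut S833 F1345: (169.105,133.636) → (170.038,122.721) → (162.980,114.343) → (152.065,113.410) → (143.687,120.468) → (142.754,131.383) → (149.812,139.761) → (160.727,140.694) → (169.105,133.636) (closed)

[4] `<path>` open polyline, #ff00ff→engrave S289 F3078: (169.192,115.287) → (90.315,65.224) → (165.274,20.218)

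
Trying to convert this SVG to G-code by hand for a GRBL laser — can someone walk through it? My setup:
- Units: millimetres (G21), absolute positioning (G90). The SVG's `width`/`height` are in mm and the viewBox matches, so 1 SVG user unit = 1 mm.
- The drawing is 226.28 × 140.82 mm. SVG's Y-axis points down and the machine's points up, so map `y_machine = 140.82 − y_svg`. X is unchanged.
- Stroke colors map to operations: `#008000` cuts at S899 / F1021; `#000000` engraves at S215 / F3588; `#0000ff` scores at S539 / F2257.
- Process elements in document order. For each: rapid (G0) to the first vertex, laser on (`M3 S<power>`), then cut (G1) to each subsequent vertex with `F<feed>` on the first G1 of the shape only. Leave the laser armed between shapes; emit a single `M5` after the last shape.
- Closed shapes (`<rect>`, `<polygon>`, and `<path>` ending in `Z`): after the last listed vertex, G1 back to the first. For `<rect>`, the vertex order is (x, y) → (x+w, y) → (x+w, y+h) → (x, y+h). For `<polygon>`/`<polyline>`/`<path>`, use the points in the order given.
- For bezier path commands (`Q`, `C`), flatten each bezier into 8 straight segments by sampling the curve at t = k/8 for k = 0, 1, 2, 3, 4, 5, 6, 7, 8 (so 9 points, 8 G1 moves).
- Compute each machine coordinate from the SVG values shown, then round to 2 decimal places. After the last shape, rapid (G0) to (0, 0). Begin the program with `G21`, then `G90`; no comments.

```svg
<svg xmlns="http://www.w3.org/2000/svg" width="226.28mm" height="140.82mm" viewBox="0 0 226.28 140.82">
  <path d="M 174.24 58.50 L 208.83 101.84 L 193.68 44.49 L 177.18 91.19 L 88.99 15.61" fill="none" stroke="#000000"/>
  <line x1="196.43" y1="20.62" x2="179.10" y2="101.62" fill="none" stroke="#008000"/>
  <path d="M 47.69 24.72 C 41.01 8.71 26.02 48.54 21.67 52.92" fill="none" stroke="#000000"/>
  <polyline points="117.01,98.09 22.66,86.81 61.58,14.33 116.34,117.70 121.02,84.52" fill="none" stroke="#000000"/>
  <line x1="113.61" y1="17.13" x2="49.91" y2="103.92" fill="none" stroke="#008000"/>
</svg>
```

G21
G90
G0 X174.24 Y82.32
M3 S215
G1 X208.83 Y38.98 F3588
G1 X193.68 Y96.33
G1 X177.18 Y49.63
G1 X88.99 Y125.21
G0 X196.43 Y120.20
M3 S899
G1 X179.10 Y39.20 F1021
G0 X47.69 Y116.10
M3 S215
G1 X44.83 Y119.66 F3588
G1 X41.42 Y119.06
G1 X37.67 Y115.37
G1 X33.81 Y109.65
G1 X30.05 Y102.97
G1 X26.63 Y96.41
G1 X23.76 Y91.03
G1 X21.67 Y87.90
G0 X117.01 Y42.73
M3 S215
G1 X22.66 Y54.01 F3588
G1 X61.58 Y126.49
G1 X116.34 Y23.12
G1 X121.02 Y56.30
G0 X113.61 Y123.69
M3 S899
G1 X49.91 Y36.90 F1021
M5
G0 X0.00 Y0.00

viewBox `0 0 226.28 140.82` with mm width/height → 1 unit = 1 mm. Flip: y_m = 140.82 − y_svg.

**Shape 1** — `<path>` open polyline, stroke `#000000` → engrave (S215, F3588). Machine vertices: (174.24,82.32) → (208.83,38.98) → (193.68,96.33) → (177.18,49.63) → (88.99,125.21). Open path.

**Shape 2** — `<line>` line segment, stroke `#008000` → cut (S899, F1021). Machine vertices: (196.43,120.20) → (179.10,39.20). Open path.

**Shape 3** — `<path>` cubic bezier, stroke `#000000` → engrave (S215, F3588). Control points (SVG): P0=(47.69,24.72), P1=(41.01,8.71), P2=(26.02,48.54), P3=(21.67,52.92); sampled at t=k/8. Machine vertices: (47.69,116.10) → (44.83,119.66) → (41.42,119.06) → (37.67,115.37) → (33.81,109.65) → (30.05,102.97) → (26.63,96.41) → (23.76,91.03) → (21.67,87.90). Open path.

**Shape 4** — `<polyline>` open polyline, stroke `#000000` → engrave (S215, F3588). Machine vertices: (117.01,42.73) → (22.66,54.01) → (61.58,126.49) → (116.34,23.12) → (121.02,56.30). Open path.

**Shape 5** — `<line>` line segment, stroke `#008000` → cut (S899, F1021). Machine vertices: (113.61,123.69) → (49.91,36.90). Open path.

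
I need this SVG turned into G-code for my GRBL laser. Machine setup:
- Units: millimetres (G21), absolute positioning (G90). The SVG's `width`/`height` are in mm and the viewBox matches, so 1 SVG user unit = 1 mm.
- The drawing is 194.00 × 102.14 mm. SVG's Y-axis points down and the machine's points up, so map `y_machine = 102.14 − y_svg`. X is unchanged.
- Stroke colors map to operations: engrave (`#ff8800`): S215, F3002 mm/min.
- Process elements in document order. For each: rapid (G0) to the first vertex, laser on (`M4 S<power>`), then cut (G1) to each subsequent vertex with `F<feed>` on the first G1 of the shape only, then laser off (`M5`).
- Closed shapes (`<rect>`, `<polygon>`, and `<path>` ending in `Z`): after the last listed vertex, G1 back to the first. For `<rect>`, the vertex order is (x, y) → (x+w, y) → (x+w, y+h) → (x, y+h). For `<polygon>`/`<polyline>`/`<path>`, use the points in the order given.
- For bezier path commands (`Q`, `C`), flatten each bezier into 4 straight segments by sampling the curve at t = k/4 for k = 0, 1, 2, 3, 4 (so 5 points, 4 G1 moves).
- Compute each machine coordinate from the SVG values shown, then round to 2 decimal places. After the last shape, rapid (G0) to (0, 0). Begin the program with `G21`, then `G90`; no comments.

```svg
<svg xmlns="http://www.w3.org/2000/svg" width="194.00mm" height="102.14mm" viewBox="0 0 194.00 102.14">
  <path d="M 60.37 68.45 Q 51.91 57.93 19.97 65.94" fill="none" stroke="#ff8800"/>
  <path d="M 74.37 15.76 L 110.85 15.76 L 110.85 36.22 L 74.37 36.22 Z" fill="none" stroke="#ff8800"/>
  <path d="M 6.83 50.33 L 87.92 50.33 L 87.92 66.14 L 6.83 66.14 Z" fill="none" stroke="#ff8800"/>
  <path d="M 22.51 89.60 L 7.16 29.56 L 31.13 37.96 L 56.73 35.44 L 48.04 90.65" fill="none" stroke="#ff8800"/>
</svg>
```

viewBox `0 0 194.00 102.14` with mm width/height → 1 unit = 1 mm. Flip: y_m = 102.14 − y_svg.

**Shape 1** — `<path>` quadratic bezier, stroke `#ff8800` → engrave (S215, F3002). Control points (SVG): P0=(60.37,68.45), P1=(51.91,57.93), P2=(19.97,65.94); sampled at t=k/4. Machine vertices: (60.37,33.69) → (54.67,37.79) → (46.04,39.58) → (34.47,39.05) → (19.97,36.20). Open path.

**Shape 2** — `<path>` rectangle, stroke `#ff8800` → engrave (S215, F3002). Machine vertices: (74.37,86.38) → (110.85,86.38) → (110.85,65.92) → (74.37,65.92) → (74.37,86.38). Closed: final G1 returns to the first vertex.

**Shape 3** — `<path>` rectangle, stroke `#ff8800` → engrave (S215, F3002). Machine vertices: (6.83,51.81) → (87.92,51.81) → (87.92,36.00) → (6.83,36.00) → (6.83,51.81). Closed: final G1 returns to the first vertex.

**Shape 4** — `<path>` open polyline, stroke `#ff8800` → engrave (S215, F3002). Machine vertices: (22.51,12.54) → (7.16,72.58) → (31.13,64.18) → (56.73,66.70) → (48.04,11.49). Open path.

G21
G90
G0 X60.37 Y33.69
M4 S215
G1 X54.67 Y37.79 F3002
G1 X46.04 Y39.58
G1 X34.47 Y39.05
G1 X19.97 Y36.20
M5
G0 X74.37 Y86.38
M4 S215
G1 X110.85 Y86.38 F3002
G1 X110.85 Y65.92
G1 X74.37 Y65.92
G1 X74.37 Y86.38
M5
G0 X6.83 Y51.81
M4 S215
G1 X87.92 Y51.81 F3002
G1 X87.92 Y36.00
G1 X6.83 Y36.00
G1 X6.83 Y51.81
M5
G0 X22.51 Y12.54
M4 S215
G1 X7.16 Y72.58 F3002
G1 X31.13 Y64.18
G1 X56.73 Y66.70
G1 X48.04 Y11.49
M5
G0 X0.00 Y0.00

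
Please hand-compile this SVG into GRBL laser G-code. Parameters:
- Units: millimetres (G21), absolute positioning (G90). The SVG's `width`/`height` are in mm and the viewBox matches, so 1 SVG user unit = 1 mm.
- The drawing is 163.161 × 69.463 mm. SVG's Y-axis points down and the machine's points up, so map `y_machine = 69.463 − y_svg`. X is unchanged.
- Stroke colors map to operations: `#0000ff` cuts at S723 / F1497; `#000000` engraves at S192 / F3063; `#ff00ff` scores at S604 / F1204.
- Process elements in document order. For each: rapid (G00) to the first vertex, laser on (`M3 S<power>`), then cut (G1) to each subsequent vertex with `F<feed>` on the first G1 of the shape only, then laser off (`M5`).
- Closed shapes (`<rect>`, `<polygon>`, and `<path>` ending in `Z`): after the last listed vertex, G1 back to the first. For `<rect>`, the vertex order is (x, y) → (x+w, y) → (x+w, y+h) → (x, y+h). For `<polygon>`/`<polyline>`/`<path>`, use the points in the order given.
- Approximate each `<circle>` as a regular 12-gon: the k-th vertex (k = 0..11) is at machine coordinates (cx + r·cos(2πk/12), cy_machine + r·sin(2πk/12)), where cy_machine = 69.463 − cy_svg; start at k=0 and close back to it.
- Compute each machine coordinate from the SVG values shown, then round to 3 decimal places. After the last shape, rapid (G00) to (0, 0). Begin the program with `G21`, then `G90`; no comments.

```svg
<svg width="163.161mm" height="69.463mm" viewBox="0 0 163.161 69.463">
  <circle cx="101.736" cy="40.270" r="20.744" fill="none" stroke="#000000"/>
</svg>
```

G21
G90
G00 X122.480 Y29.193
M3 S192
G1 X119.701 Y39.565 F3063
G1 X112.108 Y47.158
G1 X101.736 Y49.937
G1 X91.364 Y47.158
G1 X83.771 Y39.565
G1 X80.992 Y29.193
G1 X83.771 Y18.821
G1 X91.364 Y11.228
G1 X101.736 Y8.449
G1 X112.108 Y11.228
G1 X119.701 Y18.821
G1 X122.480 Y29.193
M5
G00 X0.000 Y0.000

Since the viewBox matches the mm dimensions, user units are millimetres directly. The only transform is the Y-flip y_m = 69.463 − y_svg.

Shape 1 is a circle drawn with `<circle>`. Its stroke #000000 means engrave at S192, F3063. After flipping Y the toolpath is (122.480,29.193) → (119.701,39.565) → (112.108,47.158) → (101.736,49.937) → (91.364,47.158) → (83.771,39.565) → (80.992,29.193) → (83.771,18.821) → (91.364,11.228) → (101.736,8.449) → (112.108,11.228) → (119.701,18.821) → (122.480,29.193), returning to the start.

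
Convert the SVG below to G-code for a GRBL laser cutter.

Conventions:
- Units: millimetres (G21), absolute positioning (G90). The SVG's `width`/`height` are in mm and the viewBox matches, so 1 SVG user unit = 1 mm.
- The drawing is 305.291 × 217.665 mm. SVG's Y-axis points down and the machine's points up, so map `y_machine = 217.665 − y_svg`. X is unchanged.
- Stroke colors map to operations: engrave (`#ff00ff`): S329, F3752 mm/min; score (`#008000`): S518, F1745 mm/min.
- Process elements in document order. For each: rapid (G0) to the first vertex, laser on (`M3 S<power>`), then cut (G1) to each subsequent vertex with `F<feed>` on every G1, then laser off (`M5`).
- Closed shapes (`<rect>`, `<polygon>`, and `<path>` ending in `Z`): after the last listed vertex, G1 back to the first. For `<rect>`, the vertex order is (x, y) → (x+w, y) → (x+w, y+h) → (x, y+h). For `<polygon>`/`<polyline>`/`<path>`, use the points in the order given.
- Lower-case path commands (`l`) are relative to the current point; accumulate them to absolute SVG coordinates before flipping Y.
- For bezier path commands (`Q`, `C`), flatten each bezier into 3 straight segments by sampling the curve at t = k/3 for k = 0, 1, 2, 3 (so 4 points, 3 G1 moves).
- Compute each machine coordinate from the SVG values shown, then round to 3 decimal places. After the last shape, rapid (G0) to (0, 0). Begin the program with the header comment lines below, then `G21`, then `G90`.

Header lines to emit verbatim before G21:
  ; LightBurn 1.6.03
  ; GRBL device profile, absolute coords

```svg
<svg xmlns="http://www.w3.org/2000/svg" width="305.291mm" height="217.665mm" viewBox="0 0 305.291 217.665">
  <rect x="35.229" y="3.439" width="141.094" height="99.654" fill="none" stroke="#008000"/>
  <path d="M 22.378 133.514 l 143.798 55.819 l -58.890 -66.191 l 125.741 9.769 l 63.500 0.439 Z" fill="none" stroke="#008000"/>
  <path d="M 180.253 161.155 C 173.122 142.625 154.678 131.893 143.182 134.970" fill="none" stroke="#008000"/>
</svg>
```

; LightBurn 1.6.03
; GRBL device profile, absolute coords
G21
G90
G0 X35.229 Y214.226
M3 S518
G1 X176.323 Y214.226 F1745
G1 X176.323 Y114.572 F1745
G1 X35.229 Y114.572 F1745
G1 X35.229 Y214.226 F1745
M5
G0 X22.378 Y84.151
M3 S518
G1 X166.176 Y28.332 F1745
G1 X107.286 Y94.523 F1745
G1 X233.027 Y84.754 F1745
G1 X296.527 Y84.315 F1745
G1 X22.378 Y84.151 F1745
M5
G0 X180.253 Y56.510
M3 S518
G1 X170.027 Y72.218 F1745
G1 X156.318 Y81.392 F1745
G1 X143.182 Y82.695 F1745
M5
G0 X0.000 Y0.000

viewBox `0 0 305.291 217.665` with mm width/height → 1 unit = 1 mm. Flip: y_m = 217.665 − y_svg.

**Shape 1** — `<rect>` rectangle, stroke `#008000` → score (S518, F1745). Machine vertices: (35.229,214.226) → (176.323,214.226) → (176.323,114.572) → (35.229,114.572) → (35.229,214.226). Closed: final G1 returns to the first vertex.

**Shape 2** — `<path>` closed polygon, stroke `#008000` → score (S518, F1745). Machine vertices: (22.378,84.151) → (166.176,28.332) → (107.286,94.523) → (233.027,84.754) → (296.527,84.315) → (22.378,84.151). Closed: final G1 returns to the first vertex.

**Shape 3** — `<path>` cubic bezier, stroke `#008000` → score (S518, F1745). Control points (SVG): P0=(180.253,161.155), P1=(173.122,142.625), P2=(154.678,131.893), P3=(143.182,134.970); sampled at t=k/3. Machine vertices: (180.253,56.510) → (170.027,72.218) → (156.318,81.392) → (143.182,82.695). Open path.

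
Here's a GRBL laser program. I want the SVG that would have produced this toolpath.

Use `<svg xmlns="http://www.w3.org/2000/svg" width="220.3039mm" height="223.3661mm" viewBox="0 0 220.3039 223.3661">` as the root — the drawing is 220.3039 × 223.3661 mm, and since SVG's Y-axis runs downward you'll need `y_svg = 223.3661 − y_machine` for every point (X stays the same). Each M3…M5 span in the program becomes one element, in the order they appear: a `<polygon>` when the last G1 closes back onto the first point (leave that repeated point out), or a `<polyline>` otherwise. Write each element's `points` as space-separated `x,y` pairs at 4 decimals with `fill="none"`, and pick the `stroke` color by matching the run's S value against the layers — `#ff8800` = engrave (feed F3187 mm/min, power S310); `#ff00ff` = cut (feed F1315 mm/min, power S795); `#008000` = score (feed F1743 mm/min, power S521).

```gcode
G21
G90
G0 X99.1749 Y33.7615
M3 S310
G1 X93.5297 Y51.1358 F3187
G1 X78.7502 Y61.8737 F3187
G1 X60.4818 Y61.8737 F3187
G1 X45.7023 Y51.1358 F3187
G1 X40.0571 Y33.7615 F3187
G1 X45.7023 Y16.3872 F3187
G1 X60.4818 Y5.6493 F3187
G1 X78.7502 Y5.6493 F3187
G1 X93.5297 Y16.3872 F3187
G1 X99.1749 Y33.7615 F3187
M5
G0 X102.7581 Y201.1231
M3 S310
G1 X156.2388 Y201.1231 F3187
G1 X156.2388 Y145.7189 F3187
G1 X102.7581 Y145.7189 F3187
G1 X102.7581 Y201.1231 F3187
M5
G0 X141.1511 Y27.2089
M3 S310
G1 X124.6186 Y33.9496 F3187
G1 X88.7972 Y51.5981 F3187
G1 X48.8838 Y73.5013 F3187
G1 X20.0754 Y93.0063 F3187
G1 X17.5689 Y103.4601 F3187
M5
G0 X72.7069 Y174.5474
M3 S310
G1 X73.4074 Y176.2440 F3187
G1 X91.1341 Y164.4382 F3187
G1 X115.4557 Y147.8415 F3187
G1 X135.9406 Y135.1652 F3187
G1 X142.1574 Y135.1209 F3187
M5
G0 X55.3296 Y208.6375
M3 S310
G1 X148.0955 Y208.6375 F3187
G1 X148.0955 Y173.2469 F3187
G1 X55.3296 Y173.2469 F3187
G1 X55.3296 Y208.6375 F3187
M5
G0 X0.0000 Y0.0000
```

Each laser-on run becomes one SVG element. Flip Y back into SVG space with y_svg = 223.3661 − y_machine. Every run uses S310, so all elements get stroke `#ff8800` (engrave).

Run 1: The run returns to its start, so emit a `<polygon>` with points (Y-flipped): 99.1749,189.6046 93.5297,172.2303 78.7502,161.4924 60.4818,161.4924 45.7023,172.2303 40.0571,189.6046 45.7023,206.9789 60.4818,217.7168 78.7502,217.7168 93.5297,206.9789.

Run 2: The run returns to its start, so emit a `<polygon>` with points (Y-flipped): 102.7581,22.2430 156.2388,22.2430 156.2388,77.6472 102.7581,77.6472.

Run 3: The run is open, so emit a `<polyline>` with points (Y-flipped): 141.1511,196.1572 124.6186,189.4165 88.7972,171.7680 48.8838,149.8648 20.0754,130.3598 17.5689,119.9060.

Run 4: The run is open, so emit a `<polyline>` with points (Y-flipped): 72.7069,48.8187 73.4074,47.1221 91.1341,58.9279 115.4557,75.5246 135.9406,88.2009 142.1574,88.2452.

Run 5: The run returns to its start, so emit a `<polygon>` with points (Y-flipped): 55.3296,14.7286 148.0955,14.7286 148.0955,50.1192 55.3296,50.1192.

<svg xmlns="http://www.w3.org/2000/svg" width="220.3039mm" height="223.3661mm" viewBox="0 0 220.3039 223.3661">
  <polygon points="99.1749,189.6046 93.5297,172.2303 78.7502,161.4924 60.4818,161.4924 45.7023,172.2303 40.0571,189.6046 45.7023,206.9789 60.4818,217.7168 78.7502,217.7168 93.5297,206.9789" fill="none" stroke="#ff8800"/>
  <polygon points="102.7581,22.2430 156.2388,22.2430 156.2388,77.6472 102.7581,77.6472" fill="none" stroke="#ff8800"/>
  <polyline points="141.1511,196.1572 124.6186,189.4165 88.7972,171.7680 48.8838,149.8648 20.0754,130.3598 17.5689,119.9060" fill="none" stroke="#ff8800"/>
  <polyline points="72.7069,48.8187 73.4074,47.1221 91.1341,58.9279 115.4557,75.5246 135.9406,88.2009 142.1574,88.2452" fill="none" stroke="#ff8800"/>
  <polygon points="55.3296,14.7286 148.0955,14.7286 148.0955,50.1192 55.3296,50.1192" fill="none" stroke="#ff8800"/>
</svg>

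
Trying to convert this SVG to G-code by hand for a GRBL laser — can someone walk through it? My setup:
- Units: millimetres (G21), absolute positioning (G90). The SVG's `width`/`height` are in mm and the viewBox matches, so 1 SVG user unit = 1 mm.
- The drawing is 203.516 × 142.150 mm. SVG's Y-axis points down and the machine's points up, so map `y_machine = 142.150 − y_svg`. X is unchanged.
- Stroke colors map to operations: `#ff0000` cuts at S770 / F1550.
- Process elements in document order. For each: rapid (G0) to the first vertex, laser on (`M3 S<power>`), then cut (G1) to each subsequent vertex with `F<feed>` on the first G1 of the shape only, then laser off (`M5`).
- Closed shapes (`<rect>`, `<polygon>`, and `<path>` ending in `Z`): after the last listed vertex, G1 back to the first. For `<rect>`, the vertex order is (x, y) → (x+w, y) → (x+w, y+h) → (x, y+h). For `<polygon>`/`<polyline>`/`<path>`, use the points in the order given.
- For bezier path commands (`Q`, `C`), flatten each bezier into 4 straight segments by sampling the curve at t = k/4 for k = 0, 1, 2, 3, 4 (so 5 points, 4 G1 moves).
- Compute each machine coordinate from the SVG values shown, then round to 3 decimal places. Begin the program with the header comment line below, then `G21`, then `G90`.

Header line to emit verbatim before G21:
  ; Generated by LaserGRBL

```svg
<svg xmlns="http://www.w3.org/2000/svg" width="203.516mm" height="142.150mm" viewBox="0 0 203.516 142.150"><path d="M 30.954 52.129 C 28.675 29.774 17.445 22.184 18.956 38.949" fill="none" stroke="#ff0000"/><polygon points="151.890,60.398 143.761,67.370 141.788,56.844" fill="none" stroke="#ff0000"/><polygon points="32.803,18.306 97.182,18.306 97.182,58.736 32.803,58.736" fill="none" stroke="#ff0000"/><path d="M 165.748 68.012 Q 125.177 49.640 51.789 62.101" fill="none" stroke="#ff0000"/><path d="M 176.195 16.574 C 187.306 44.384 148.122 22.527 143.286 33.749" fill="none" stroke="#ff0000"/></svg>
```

Since the viewBox matches the mm dimensions, user units are millimetres directly. The only transform is the Y-flip y_m = 142.150 − y_svg.

Shape 1 is a cubic bezier drawn with `<path>`. Its stroke #ff0000 means cut at S770, F1550. After flipping Y the toolpath is (30.954,90.021) → (27.905,103.869) → (23.534,111.281) → (19.873,111.358) → (18.956,103.201).

Shape 2 is a regular polygon drawn with `<polygon>`. Its stroke #ff0000 means cut at S770, F1550. After flipping Y the toolpath is (151.890,81.752) → (143.761,74.780) → (141.788,85.306) → (151.890,81.752), returning to the start.

Shape 3 is a rectangle drawn with `<polygon>`. Its stroke #ff0000 means cut at S770, F1550. After flipping Y the toolpath is (32.803,123.844) → (97.182,123.844) → (97.182,83.414) → (32.803,83.414) → (32.803,123.844), returning to the start.

Shape 4 is a quadratic bezier drawn with `<path>`. Its stroke #ff0000 means cut at S770, F1550. After flipping Y the toolpath is (165.748,74.138) → (143.411,81.397) → (116.973,84.802) → (86.432,84.352) → (51.789,80.049).

Shape 5 is a cubic bezier drawn with `<path>`. Its stroke #ff0000 means cut at S770, F1550. After flipping Y the toolpath is (176.195,125.576) → (176.420,112.738) → (165.721,110.768) → (152.031,111.908) → (143.286,108.401).

; Generated by LaserGRBL
G21
G90
G0 X30.954 Y90.021
M3 S770
G1 X27.905 Y103.869 F1550
G1 X23.534 Y111.281
G1 X19.873 Y111.358
G1 X18.956 Y103.201
M5
G0 X151.890 Y81.752
M3 S770
G1 X143.761 Y74.780 F1550
G1 X141.788 Y85.306
G1 X151.890 Y81.752
M5
G0 X32.803 Y123.844
M3 S770
G1 X97.182 Y123.844 F1550
G1 X97.182 Y83.414
G1 X32.803 Y83.414
G1 X32.803 Y123.844
M5
G0 X165.748 Y74.138
M3 S770
G1 X143.411 Y81.397 F1550
G1 X116.973 Y84.802
G1 X86.432 Y84.352
G1 X51.789 Y80.049
M5
G0 X176.195 Y125.576
M3 S770
G1 X176.420 Y112.738 F1550
G1 X165.721 Y110.768
G1 X152.031 Y111.908
G1 X143.286 Y108.401
M5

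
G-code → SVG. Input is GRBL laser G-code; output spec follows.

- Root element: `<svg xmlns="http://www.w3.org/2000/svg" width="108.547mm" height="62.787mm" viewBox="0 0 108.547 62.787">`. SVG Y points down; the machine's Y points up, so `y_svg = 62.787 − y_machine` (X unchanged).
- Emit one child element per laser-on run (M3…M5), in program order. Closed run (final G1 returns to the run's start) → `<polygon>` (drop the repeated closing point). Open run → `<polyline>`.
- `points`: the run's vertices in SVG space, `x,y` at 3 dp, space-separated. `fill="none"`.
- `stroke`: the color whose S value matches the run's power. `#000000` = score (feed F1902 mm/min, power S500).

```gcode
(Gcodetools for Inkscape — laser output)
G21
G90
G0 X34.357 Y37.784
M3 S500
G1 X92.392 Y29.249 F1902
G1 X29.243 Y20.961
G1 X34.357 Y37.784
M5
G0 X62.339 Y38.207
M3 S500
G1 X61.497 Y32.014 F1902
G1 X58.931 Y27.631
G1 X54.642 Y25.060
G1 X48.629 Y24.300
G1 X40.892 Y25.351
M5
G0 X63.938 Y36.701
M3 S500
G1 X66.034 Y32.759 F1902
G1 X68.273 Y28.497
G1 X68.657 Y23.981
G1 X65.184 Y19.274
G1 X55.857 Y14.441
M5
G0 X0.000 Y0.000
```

Each laser-on run becomes one SVG element. Flip Y back into SVG space with y_svg = 62.787 − y_machine. Every run uses S500, so all elements get stroke `#000000` (score).

Run 1: The run returns to its start, so emit a `<polygon>` with points (Y-flipped): 34.357,25.003 92.392,33.538 29.243,41.826.

Run 2: The run is open, so emit a `<polyline>` with points (Y-flipped): 62.339,24.580 61.497,30.773 58.931,35.156 54.642,37.727 48.629,38.487 40.892,37.436.

Run 3: The run is open, so emit a `<polyline>` with points (Y-flipped): 63.938,26.086 66.034,30.028 68.273,34.290 68.657,38.806 65.184,43.513 55.857,48.346.

<svg xmlns="http://www.w3.org/2000/svg" width="108.547mm" height="62.787mm" viewBox="0 0 108.547 62.787">
  <polygon points="34.357,25.003 92.392,33.538 29.243,41.826" fill="none" stroke="#000000"/>
  <polyline points="62.339,24.580 61.497,30.773 58.931,35.156 54.642,37.727 48.629,38.487 40.892,37.436" fill="none" stroke="#000000"/>
  <polyline points="63.938,26.086 66.034,30.028 68.273,34.290 68.657,38.806 65.184,43.513 55.857,48.346" fill="none" stroke="#000000"/>
</svg>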